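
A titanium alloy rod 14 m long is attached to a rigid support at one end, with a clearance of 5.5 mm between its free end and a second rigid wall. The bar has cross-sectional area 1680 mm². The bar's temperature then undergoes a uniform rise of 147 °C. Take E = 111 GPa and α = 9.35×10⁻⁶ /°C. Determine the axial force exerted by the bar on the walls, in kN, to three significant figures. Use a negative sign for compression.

Free thermal expansion αLΔT = 9.35e-6 · 14000 · 147 = 19.24 mm.
The walls engage after the gap closes; constrained expansion = 19.24 − 5.5 = 13.74 mm.
The walls impose strain ε = −(13.74)/14000 = -9.8159e-04; σ = Eε = 111000 · -9.8159e-04 = -109 MPa.
Wall reaction R = σ·A = -109·1680 = -183000 N = -183 kN.

-183 kN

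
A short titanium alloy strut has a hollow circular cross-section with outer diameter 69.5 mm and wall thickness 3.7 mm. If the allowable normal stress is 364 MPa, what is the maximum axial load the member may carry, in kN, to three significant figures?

278 kN

A = 764.9 mm².
P_max = σ_allow · A = 364 · 764.9 = 278400 N = 278.4 kN.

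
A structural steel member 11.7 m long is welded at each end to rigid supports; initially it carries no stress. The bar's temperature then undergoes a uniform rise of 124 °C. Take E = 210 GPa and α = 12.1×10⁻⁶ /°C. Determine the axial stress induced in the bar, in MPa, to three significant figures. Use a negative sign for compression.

-315 MPa

Free thermal expansion αLΔT = 12.1e-6 · 11700 · 124 = 17.55 mm.
The walls impose strain ε = −(17.55)/11700 = -1.5004e-03; σ = Eε = 210000 · -1.5004e-03 = -315.1 MPa.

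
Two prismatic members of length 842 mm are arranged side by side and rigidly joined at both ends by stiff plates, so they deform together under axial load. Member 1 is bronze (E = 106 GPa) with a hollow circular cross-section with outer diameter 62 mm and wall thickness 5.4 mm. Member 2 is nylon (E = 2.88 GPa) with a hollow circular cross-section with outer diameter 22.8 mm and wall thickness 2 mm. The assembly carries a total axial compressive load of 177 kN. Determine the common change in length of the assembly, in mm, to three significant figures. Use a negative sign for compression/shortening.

A_1 = 960.2 mm².
A_2 = 130.7 mm².
Equal strain + equilibrium ⇒ each member carries load in proportion to AE: A₁E₁ = 101800000 N, A₂E₂ = 376400 N, ΣAE = 102200000 N.
δ = PL/ΣAE = -177000·842/102200000 = -1.459 mm.

-1.46 mm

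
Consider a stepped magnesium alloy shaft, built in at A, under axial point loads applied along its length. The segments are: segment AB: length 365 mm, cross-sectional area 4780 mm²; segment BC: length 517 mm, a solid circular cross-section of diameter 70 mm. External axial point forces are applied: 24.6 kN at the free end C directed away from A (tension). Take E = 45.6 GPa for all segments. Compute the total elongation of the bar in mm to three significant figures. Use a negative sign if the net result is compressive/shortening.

Internal axial forces (sectioning from the free end, tension +): N_BC = 24.6 kN, N_AB = 24.6 kN.
A_BC = 3848 mm².
δ_AB = 24600·365/(4780·45600) = 0.04119 mm
δ_BC = 24600·517/(3848·45600) = 0.07247 mm
δ = Σδ_i = 0.1137 mm.

0.114 mm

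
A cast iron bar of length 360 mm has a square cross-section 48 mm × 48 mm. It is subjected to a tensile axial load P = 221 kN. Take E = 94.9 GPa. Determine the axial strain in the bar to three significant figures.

0.00101

A = 2304 mm².
σ = N/A = 95.92 MPa; ε = σ/E = 95.92/94900 = 1.011e-03.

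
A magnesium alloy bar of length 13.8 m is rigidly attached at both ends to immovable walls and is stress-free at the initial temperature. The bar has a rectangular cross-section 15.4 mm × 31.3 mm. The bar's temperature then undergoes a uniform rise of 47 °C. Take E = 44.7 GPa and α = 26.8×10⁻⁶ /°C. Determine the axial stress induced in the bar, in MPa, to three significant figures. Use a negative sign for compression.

Free thermal expansion αLΔT = 26.8e-6 · 13800 · 47 = 17.38 mm.
The walls impose strain ε = −(17.38)/13800 = -1.2596e-03; σ = Eε = 44700 · -1.2596e-03 = -56.3 MPa.

-56.3 MPa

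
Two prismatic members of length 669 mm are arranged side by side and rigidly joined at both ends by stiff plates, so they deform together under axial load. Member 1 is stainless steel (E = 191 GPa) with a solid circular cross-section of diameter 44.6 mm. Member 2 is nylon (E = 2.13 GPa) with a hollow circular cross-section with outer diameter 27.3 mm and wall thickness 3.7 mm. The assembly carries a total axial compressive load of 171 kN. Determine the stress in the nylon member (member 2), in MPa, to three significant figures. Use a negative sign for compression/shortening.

-1.22 MPa

A_1 = 1562 mm².
A_2 = 274.3 mm².
Equal strain + equilibrium ⇒ each member carries load in proportion to AE: A₁E₁ = 298400000 N, A₂E₂ = 584300 N, ΣAE = 299000000 N.
σ₂ = P·E₂/ΣAE = -171000·2130/299000000 = -1.218 MPa.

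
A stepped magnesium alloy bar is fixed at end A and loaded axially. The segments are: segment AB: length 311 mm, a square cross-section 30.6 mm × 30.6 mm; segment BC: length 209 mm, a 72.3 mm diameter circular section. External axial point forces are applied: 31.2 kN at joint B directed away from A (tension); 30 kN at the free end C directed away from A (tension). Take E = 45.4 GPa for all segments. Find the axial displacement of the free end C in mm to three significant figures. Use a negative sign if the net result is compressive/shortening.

Internal axial forces (sectioning from the free end, tension +): N_BC = 30 kN, N_AB = 61.2 kN.
A_AB = 936.4 mm².
A_BC = 4106 mm².
δ_AB = 61200·311/(936.4·45400) = 0.4477 mm
δ_BC = 30000·209/(4106·45400) = 0.03364 mm
δ = Σδ_i = 0.4814 mm.

0.481 mm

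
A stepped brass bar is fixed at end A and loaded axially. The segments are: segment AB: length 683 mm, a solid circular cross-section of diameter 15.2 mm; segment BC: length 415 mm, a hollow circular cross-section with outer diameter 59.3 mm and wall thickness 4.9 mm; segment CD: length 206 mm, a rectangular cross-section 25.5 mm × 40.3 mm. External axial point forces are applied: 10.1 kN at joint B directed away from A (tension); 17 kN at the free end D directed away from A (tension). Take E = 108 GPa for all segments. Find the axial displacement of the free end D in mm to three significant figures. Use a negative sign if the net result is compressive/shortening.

1.05 mm

Internal axial forces (sectioning from the free end, tension +): N_CD = 17 kN, N_BC = 17 kN, N_AB = 27.1 kN.
A_AB = 181.5 mm².
A_BC = 837.4 mm².
A_CD = 1028 mm².
δ_AB = 27100·683/(181.5·108000) = 0.9445 mm
δ_BC = 17000·415/(837.4·108000) = 0.07801 mm
δ_CD = 17000·206/(1028·108000) = 0.03155 mm
δ = Σδ_i = 1.054 mm.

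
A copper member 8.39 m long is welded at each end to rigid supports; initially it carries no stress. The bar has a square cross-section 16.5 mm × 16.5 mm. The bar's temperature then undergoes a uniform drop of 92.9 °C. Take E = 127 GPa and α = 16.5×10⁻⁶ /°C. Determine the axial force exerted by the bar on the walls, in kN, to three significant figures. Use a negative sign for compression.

Free thermal expansion αLΔT = 16.5e-6 · 8390 · -92.9 = -12.86 mm.
The walls impose strain ε = −(-12.86)/8390 = 1.5328e-03; σ = Eε = 127000 · 1.5328e-03 = 194.7 MPa.
Wall reaction R = σ·A = 194.7·272.2 = 53000 N = 53 kN.

53.0 kN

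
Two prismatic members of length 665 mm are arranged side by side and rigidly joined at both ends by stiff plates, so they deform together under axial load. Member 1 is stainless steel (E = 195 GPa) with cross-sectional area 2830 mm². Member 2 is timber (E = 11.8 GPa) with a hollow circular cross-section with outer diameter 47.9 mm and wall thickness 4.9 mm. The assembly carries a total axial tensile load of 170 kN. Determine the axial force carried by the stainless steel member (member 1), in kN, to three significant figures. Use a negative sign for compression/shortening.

168 kN

A_2 = 661.9 mm².
Equal strain + equilibrium ⇒ each member carries load in proportion to AE: A₁E₁ = 551800000 N, A₂E₂ = 7811000 N, ΣAE = 559700000 N.
F₁ = P·A₁E₁/ΣAE = 170000·551800000/559700000 = 167600 N.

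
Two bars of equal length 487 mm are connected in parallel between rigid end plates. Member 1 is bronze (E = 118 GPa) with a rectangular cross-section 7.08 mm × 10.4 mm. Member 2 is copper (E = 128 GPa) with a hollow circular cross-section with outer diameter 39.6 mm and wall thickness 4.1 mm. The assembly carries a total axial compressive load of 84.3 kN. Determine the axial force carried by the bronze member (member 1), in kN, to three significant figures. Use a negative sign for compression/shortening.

A_1 = 73.63 mm².
A_2 = 457.3 mm².
Equal strain + equilibrium ⇒ each member carries load in proportion to AE: A₁E₁ = 8689000 N, A₂E₂ = 58530000 N, ΣAE = 67220000 N.
F₁ = P·A₁E₁/ΣAE = -84300·8689000/67220000 = -10900 N.

-10.9 kN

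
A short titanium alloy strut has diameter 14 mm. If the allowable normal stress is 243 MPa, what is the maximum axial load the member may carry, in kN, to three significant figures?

A = 153.9 mm².
P_max = σ_allow · A = 243 · 153.9 = 37410 N = 37.41 kN.

37.4 kN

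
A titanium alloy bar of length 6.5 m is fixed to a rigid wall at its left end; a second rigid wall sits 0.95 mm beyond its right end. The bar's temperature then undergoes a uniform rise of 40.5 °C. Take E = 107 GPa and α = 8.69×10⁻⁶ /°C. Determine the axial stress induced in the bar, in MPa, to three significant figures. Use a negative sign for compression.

-22.0 MPa

Free thermal expansion αLΔT = 8.69e-6 · 6500 · 40.5 = 2.288 mm.
The walls engage after the gap closes; constrained expansion = 2.288 − 0.95 = 1.338 mm.
The walls impose strain ε = −(1.338)/6500 = -2.0579e-04; σ = Eε = 107000 · -2.0579e-04 = -22.02 MPa.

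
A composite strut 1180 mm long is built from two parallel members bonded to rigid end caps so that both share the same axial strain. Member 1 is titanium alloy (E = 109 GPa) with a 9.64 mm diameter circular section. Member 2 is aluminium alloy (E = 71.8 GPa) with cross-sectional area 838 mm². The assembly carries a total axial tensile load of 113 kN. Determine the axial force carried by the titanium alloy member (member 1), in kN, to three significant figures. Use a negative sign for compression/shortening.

13.2 kN

A_1 = 72.99 mm².
Equal strain + equilibrium ⇒ each member carries load in proportion to AE: A₁E₁ = 7956000 N, A₂E₂ = 60170000 N, ΣAE = 68120000 N.
F₁ = P·A₁E₁/ΣAE = 113000·7956000/68120000 = 13200 N.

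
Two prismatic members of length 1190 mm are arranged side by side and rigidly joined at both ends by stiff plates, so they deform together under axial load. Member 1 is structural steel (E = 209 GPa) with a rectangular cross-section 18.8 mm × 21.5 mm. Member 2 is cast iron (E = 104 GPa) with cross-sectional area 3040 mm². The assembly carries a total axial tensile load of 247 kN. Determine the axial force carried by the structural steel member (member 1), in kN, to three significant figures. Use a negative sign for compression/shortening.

52.1 kN

A_1 = 404.2 mm².
Equal strain + equilibrium ⇒ each member carries load in proportion to AE: A₁E₁ = 84480000 N, A₂E₂ = 316200000 N, ΣAE = 400600000 N.
F₁ = P·A₁E₁/ΣAE = 247000·84480000/400600000 = 52080 N.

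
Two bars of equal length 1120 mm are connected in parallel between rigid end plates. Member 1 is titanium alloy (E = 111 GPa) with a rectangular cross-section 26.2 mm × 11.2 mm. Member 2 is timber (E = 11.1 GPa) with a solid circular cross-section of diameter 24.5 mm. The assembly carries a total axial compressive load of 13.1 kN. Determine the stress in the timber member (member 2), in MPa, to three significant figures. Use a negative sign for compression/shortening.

A_1 = 293.4 mm².
A_2 = 471.4 mm².
Equal strain + equilibrium ⇒ each member carries load in proportion to AE: A₁E₁ = 32570000 N, A₂E₂ = 5233000 N, ΣAE = 37800000 N.
σ₂ = P·E₂/ΣAE = -13100·11100/37800000 = -3.846 MPa.

-3.85 MPa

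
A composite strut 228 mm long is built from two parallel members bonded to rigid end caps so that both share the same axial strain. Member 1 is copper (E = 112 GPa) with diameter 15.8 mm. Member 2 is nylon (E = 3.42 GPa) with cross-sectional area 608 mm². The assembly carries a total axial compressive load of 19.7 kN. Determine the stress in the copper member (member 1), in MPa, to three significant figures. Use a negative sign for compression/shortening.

-91.8 MPa

A_1 = 196.1 mm².
Equal strain + equilibrium ⇒ each member carries load in proportion to AE: A₁E₁ = 21960000 N, A₂E₂ = 2079000 N, ΣAE = 24040000 N.
σ₁ = P·E₁/ΣAE = -19700·112000/24040000 = -91.78 MPa.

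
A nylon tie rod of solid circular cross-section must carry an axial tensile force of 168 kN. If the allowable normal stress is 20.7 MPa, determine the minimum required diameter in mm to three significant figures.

Required area A ≥ P/σ_allow = 168000/20.7 = 8116 mm².
For a solid circular section, d ≥ √(4A/π) = 101.7 mm.

102 mm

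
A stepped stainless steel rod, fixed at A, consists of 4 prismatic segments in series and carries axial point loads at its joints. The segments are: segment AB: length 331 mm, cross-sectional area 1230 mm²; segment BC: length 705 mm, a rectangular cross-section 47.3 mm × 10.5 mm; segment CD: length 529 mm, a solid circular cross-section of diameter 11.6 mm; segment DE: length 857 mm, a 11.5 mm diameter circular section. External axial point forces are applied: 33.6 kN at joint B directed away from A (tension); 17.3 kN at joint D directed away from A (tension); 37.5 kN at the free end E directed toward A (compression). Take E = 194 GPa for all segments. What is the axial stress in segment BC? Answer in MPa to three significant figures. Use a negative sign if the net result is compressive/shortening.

Internal axial forces (sectioning from the free end, tension +): N_DE = -37.5 kN, N_CD = -20.2 kN, N_BC = -20.2 kN, N_AB = 13.4 kN.
A_BC = 496.6 mm².
σ_BC = N_BC/A_BC = -20200/496.6 = -40.67 MPa.

-40.7 MPa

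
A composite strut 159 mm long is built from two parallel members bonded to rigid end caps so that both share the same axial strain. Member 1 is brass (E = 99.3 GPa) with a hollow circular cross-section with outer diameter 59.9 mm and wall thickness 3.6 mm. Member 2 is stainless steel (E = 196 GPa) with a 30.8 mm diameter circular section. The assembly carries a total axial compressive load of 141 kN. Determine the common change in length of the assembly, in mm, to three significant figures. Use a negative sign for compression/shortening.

A_1 = 636.7 mm².
A_2 = 745.1 mm².
Equal strain + equilibrium ⇒ each member carries load in proportion to AE: A₁E₁ = 63230000 N, A₂E₂ = 146000000 N, ΣAE = 209300000 N.
δ = PL/ΣAE = -141000·159/209300000 = -0.1071 mm.

-0.107 mm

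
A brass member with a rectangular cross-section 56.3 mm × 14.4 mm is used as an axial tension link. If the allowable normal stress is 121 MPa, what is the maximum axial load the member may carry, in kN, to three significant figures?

A = 810.7 mm².
P_max = σ_allow · A = 121 · 810.7 = 98100 N = 98.1 kN.

98.1 kN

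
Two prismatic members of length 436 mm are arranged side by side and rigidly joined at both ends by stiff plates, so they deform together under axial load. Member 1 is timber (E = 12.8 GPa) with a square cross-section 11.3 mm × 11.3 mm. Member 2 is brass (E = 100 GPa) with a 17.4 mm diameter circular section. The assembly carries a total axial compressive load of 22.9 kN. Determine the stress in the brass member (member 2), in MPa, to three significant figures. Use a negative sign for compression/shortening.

A_1 = 127.7 mm².
A_2 = 237.8 mm².
Equal strain + equilibrium ⇒ each member carries load in proportion to AE: A₁E₁ = 1634000 N, A₂E₂ = 23780000 N, ΣAE = 25410000 N.
σ₂ = P·E₂/ΣAE = -22900·100000/25410000 = -90.11 MPa.

-90.1 MPa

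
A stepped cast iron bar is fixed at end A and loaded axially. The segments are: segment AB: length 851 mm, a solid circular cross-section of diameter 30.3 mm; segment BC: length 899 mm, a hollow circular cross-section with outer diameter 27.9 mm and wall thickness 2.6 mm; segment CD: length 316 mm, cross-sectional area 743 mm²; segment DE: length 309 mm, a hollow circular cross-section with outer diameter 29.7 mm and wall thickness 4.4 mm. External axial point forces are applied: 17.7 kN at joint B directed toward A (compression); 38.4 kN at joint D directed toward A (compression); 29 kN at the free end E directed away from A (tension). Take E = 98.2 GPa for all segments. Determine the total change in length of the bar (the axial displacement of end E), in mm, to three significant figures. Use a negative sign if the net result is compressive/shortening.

Internal axial forces (sectioning from the free end, tension +): N_DE = 29 kN, N_CD = -9.4 kN, N_BC = -9.4 kN, N_AB = -27.1 kN.
A_AB = 721.1 mm².
A_BC = 206.7 mm².
A_DE = 349.7 mm².
δ_AB = -27100·851/(721.1·98200) = -0.3257 mm
δ_BC = -9400·899/(206.7·98200) = -0.4164 mm
δ_CD = -9400·316/(743·98200) = -0.04071 mm
δ_DE = 29000·309/(349.7·98200) = 0.2609 mm
δ = Σδ_i = -0.5219 mm.

-0.522 mm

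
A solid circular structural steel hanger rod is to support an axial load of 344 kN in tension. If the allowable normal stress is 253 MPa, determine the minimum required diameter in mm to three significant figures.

Required area A ≥ P/σ_allow = 344000/253 = 1360 mm².
For a solid circular section, d ≥ √(4A/π) = 41.61 mm.

41.6 mm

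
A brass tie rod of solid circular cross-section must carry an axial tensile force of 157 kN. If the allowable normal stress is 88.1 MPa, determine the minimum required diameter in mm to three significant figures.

47.6 mm

Required area A ≥ P/σ_allow = 157000/88.1 = 1782 mm².
For a solid circular section, d ≥ √(4A/π) = 47.63 mm.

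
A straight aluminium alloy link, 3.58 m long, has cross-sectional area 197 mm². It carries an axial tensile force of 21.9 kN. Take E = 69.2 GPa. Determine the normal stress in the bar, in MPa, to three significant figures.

111 MPa

σ = N/A = 21900/197 = 111.2 MPa.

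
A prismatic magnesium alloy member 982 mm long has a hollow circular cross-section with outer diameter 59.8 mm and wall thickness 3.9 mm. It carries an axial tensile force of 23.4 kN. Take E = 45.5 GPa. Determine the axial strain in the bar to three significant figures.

A = 684.9 mm².
σ = N/A = 34.17 MPa; ε = σ/E = 34.17/45500 = 7.509e-04.

7.51e-04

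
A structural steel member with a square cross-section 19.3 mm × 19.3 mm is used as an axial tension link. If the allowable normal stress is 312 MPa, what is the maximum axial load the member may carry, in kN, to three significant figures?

116 kN

A = 372.5 mm².
P_max = σ_allow · A = 312 · 372.5 = 116200 N = 116.2 kN.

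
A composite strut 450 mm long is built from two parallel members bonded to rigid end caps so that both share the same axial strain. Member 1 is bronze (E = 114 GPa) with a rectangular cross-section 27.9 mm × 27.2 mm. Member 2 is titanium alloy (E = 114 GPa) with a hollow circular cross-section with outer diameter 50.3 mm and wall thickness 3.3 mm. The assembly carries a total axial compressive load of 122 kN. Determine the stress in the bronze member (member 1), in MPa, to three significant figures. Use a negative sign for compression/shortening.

-97.9 MPa

A_1 = 758.9 mm².
A_2 = 487.3 mm².
Equal strain + equilibrium ⇒ each member carries load in proportion to AE: A₁E₁ = 86510000 N, A₂E₂ = 55550000 N, ΣAE = 142100000 N.
σ₁ = P·E₁/ΣAE = -122000·114000/142100000 = -97.9 MPa.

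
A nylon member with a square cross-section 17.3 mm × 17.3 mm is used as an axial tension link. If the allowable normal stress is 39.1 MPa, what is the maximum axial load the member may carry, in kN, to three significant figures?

11.7 kN

A = 299.3 mm².
P_max = σ_allow · A = 39.1 · 299.3 = 11700 N = 11.7 kN.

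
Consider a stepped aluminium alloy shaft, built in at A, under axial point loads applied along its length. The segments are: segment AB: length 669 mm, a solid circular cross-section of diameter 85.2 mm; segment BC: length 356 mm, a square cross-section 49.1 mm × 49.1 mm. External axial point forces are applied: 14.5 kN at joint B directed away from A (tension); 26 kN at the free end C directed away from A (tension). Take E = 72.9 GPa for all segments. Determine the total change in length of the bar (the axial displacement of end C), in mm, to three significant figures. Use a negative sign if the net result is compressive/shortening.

0.118 mm

Internal axial forces (sectioning from the free end, tension +): N_BC = 26 kN, N_AB = 40.5 kN.
A_AB = 5701 mm².
A_BC = 2411 mm².
δ_AB = 40500·669/(5701·72900) = 0.06519 mm
δ_BC = 26000·356/(2411·72900) = 0.05267 mm
δ = Σδ_i = 0.1179 mm.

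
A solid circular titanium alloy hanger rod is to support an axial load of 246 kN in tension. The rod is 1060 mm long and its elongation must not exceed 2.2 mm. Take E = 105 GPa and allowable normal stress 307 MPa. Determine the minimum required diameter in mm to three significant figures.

Required area A ≥ P/σ_allow = 246000/307 = 801.3 mm².
For a solid circular section, d ≥ √(4A/π) = 31.94 mm.
Elongation limit: A ≥ PL/(Eδ_allow) = 246000·1060/(105000·2.2) = 1129 mm² ⇒ d ≥ 37.91 mm.
The elongation limit governs.

37.9 mm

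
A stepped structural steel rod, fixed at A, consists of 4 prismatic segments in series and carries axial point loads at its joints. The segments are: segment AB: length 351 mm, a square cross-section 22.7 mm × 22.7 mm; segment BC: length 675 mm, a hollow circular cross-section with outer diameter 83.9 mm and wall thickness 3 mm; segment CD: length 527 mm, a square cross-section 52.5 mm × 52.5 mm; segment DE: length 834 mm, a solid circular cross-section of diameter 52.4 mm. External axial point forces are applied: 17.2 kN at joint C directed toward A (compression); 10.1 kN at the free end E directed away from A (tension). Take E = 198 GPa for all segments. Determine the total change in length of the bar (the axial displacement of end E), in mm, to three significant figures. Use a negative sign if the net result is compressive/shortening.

Internal axial forces (sectioning from the free end, tension +): N_DE = 10.1 kN, N_CD = 10.1 kN, N_BC = -7.1 kN, N_AB = -7.1 kN.
A_AB = 515.3 mm².
A_BC = 762.5 mm².
A_CD = 2756 mm².
A_DE = 2157 mm².
δ_AB = -7100·351/(515.3·198000) = -0.02443 mm
δ_BC = -7100·675/(762.5·198000) = -0.03175 mm
δ_CD = 10100·527/(2756·198000) = 0.009753 mm
δ_DE = 10100·834/(2157·198000) = 0.01973 mm
δ = Σδ_i = -0.02669 mm.

-0.0267 mm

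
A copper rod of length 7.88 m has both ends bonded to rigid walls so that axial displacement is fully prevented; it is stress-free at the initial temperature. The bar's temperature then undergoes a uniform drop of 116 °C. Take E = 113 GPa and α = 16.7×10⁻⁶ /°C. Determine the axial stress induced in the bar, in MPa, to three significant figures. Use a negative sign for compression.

Free thermal expansion αLΔT = 16.7e-6 · 7880 · -116 = -15.27 mm.
The walls impose strain ε = −(-15.27)/7880 = 1.9372e-03; σ = Eε = 113000 · 1.9372e-03 = 218.9 MPa.

219 MPa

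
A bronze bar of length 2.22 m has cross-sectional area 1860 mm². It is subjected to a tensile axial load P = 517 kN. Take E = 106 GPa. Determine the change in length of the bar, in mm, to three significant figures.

δ_mech = NL/(AE) = 517000·2220/(1860·106000) = 5.821 mm.

5.82 mm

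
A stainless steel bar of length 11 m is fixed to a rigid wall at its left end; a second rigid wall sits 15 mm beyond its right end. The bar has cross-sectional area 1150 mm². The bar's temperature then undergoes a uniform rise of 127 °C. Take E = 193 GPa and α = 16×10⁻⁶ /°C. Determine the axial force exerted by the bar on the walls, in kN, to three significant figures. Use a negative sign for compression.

-148 kN

Free thermal expansion αLΔT = 16e-6 · 11000 · 127 = 22.35 mm.
The walls engage after the gap closes; constrained expansion = 22.35 − 15 = 7.352 mm.
The walls impose strain ε = −(7.352)/11000 = -6.6836e-04; σ = Eε = 193000 · -6.6836e-04 = -129 MPa.
Wall reaction R = σ·A = -129·1150 = -148300 N = -148.3 kN.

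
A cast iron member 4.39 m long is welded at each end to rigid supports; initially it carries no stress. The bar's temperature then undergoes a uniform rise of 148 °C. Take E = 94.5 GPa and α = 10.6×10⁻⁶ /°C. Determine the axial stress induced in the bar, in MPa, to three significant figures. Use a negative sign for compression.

-148 MPa

Free thermal expansion αLΔT = 10.6e-6 · 4390 · 148 = 6.887 mm.
The walls impose strain ε = −(6.887)/4390 = -1.5688e-03; σ = Eε = 94500 · -1.5688e-03 = -148.3 MPa.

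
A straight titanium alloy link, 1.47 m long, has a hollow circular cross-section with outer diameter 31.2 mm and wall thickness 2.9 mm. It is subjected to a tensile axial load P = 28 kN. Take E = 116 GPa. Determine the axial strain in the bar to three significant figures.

9.36e-04

A = 257.8 mm².
σ = N/A = 108.6 MPa; ε = σ/E = 108.6/116000 = 9.362e-04.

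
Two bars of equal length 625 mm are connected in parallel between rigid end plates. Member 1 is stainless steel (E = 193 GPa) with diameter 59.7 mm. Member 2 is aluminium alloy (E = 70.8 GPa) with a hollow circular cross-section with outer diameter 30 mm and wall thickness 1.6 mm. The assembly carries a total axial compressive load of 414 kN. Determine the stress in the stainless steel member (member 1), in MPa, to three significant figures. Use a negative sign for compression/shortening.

-145 MPa

A_1 = 2799 mm².
A_2 = 142.8 mm².
Equal strain + equilibrium ⇒ each member carries load in proportion to AE: A₁E₁ = 540300000 N, A₂E₂ = 10110000 N, ΣAE = 550400000 N.
σ₁ = P·E₁/ΣAE = -414000·193000/550400000 = -145.2 MPa.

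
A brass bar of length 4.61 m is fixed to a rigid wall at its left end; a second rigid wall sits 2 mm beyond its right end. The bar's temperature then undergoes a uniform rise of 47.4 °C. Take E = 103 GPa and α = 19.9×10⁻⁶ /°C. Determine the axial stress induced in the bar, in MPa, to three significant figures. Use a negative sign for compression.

-52.5 MPa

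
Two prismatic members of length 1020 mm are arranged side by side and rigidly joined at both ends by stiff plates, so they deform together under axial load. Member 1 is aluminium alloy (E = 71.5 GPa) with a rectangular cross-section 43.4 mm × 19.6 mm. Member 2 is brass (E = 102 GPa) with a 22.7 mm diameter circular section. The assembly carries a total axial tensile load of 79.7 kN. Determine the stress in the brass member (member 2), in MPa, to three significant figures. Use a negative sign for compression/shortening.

79.6 MPa

A_1 = 850.6 mm².
A_2 = 404.7 mm².
Equal strain + equilibrium ⇒ each member carries load in proportion to AE: A₁E₁ = 60820000 N, A₂E₂ = 41280000 N, ΣAE = 102100000 N.
σ₂ = P·E₂/ΣAE = 79700·102000/102100000 = 79.62 MPa.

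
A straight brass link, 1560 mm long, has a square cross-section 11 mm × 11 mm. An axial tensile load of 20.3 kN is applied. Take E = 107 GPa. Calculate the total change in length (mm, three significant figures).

A = 121 mm².
δ_mech = NL/(AE) = 20300·1560/(121·107000) = 2.446 mm.

2.45 mm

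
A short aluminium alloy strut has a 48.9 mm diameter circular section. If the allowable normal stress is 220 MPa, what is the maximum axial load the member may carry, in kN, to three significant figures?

A = 1878 mm².
P_max = σ_allow · A = 220 · 1878 = 413200 N = 413.2 kN.

413 kN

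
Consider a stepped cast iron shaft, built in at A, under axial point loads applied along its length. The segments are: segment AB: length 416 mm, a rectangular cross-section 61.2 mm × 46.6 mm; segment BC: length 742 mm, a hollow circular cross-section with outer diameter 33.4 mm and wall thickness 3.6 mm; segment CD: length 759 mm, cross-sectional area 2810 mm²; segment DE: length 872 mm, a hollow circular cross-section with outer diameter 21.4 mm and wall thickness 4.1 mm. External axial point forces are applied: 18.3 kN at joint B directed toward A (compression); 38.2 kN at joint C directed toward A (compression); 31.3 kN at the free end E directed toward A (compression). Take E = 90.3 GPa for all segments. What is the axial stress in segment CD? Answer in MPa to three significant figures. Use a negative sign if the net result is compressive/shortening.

-11.1 MPa

Internal axial forces (sectioning from the free end, tension +): N_DE = -31.3 kN, N_CD = -31.3 kN, N_BC = -69.5 kN, N_AB = -87.8 kN.
σ_CD = N_CD/A_CD = -31300/2810 = -11.14 MPa.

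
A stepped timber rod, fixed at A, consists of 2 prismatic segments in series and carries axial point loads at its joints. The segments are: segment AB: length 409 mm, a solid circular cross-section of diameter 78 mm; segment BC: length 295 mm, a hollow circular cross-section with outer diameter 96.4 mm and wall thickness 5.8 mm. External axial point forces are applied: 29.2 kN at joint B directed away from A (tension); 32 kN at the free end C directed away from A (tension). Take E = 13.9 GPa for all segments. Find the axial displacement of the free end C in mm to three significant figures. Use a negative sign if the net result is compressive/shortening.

0.788 mm

Internal axial forces (sectioning from the free end, tension +): N_BC = 32 kN, N_AB = 61.2 kN.
A_AB = 4778 mm².
A_BC = 1651 mm².
δ_AB = 61200·409/(4778·13900) = 0.3769 mm
δ_BC = 32000·295/(1651·13900) = 0.4114 mm
δ = Σδ_i = 0.7882 mm.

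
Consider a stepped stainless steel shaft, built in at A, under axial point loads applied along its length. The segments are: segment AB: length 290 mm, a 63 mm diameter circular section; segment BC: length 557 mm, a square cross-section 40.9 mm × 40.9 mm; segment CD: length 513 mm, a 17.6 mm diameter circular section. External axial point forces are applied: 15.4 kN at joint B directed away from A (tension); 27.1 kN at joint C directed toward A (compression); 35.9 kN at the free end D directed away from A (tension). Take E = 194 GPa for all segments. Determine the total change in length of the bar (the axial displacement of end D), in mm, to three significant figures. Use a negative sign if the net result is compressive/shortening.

0.417 mm

Internal axial forces (sectioning from the free end, tension +): N_CD = 35.9 kN, N_BC = 8.8 kN, N_AB = 24.2 kN.
A_AB = 3117 mm².
A_BC = 1673 mm².
A_CD = 243.3 mm².
δ_AB = 24200·290/(3117·194000) = 0.0116 mm
δ_BC = 8800·557/(1673·194000) = 0.0151 mm
δ_CD = 35900·513/(243.3·194000) = 0.3902 mm
δ = Σδ_i = 0.4169 mm.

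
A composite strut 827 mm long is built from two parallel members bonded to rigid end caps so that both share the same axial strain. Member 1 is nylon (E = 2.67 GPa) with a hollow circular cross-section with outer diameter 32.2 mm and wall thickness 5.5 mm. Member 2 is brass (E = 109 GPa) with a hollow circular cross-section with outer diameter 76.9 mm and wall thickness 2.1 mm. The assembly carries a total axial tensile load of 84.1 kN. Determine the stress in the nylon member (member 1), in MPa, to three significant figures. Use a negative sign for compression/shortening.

4.08 MPa

A_1 = 461.3 mm².
A_2 = 493.5 mm².
Equal strain + equilibrium ⇒ each member carries load in proportion to AE: A₁E₁ = 1232000 N, A₂E₂ = 53790000 N, ΣAE = 55020000 N.
σ₁ = P·E₁/ΣAE = 84100·2670/55020000 = 4.081 MPa.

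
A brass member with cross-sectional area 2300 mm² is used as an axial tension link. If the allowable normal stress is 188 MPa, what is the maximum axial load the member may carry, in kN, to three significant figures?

432 kN

P_max = σ_allow · A = 188 · 2300 = 432400 N = 432.4 kN.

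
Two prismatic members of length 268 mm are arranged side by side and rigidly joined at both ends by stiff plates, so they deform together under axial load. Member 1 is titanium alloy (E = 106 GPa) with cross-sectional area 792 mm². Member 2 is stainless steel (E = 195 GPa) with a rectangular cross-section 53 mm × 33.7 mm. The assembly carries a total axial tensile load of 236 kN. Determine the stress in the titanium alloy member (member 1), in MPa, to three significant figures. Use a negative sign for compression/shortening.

A_2 = 1786 mm².
Equal strain + equilibrium ⇒ each member carries load in proportion to AE: A₁E₁ = 83950000 N, A₂E₂ = 348300000 N, ΣAE = 432200000 N.
σ₁ = P·E₁/ΣAE = 236000·106000/432200000 = 57.88 MPa.

57.9 MPa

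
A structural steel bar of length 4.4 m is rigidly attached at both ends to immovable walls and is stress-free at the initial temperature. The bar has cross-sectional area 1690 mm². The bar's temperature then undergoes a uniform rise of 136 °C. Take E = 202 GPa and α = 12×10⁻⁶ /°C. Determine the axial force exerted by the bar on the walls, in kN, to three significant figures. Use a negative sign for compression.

-557 kN

Free thermal expansion αLΔT = 12e-6 · 4400 · 136 = 7.181 mm.
The walls impose strain ε = −(7.181)/4400 = -1.6320e-03; σ = Eε = 202000 · -1.6320e-03 = -329.7 MPa.
Wall reaction R = σ·A = -329.7·1690 = -557100 N = -557.1 kN.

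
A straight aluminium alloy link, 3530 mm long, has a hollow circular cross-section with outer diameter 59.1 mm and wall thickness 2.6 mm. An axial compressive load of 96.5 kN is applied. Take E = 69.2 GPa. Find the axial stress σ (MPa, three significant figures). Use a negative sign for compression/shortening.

-209 MPa

A = 461.5 mm².
σ = N/A = -96500/461.5 = -209.1 MPa.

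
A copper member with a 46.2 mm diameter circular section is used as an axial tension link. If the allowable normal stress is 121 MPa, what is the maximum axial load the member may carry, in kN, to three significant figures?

A = 1676 mm².
P_max = σ_allow · A = 121 · 1676 = 202800 N = 202.8 kN.

203 kN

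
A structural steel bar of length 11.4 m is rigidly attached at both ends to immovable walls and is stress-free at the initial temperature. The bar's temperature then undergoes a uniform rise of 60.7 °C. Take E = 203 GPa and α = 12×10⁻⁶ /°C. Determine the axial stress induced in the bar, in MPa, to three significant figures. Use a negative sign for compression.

Free thermal expansion αLΔT = 12e-6 · 11400 · 60.7 = 8.304 mm.
The walls impose strain ε = −(8.304)/11400 = -7.2840e-04; σ = Eε = 203000 · -7.2840e-04 = -147.9 MPa.

-148 MPa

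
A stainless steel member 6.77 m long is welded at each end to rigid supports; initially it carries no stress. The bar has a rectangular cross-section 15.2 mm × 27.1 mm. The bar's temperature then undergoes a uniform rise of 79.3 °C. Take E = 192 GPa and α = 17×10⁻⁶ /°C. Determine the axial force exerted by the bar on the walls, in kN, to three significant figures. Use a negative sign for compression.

-107 kN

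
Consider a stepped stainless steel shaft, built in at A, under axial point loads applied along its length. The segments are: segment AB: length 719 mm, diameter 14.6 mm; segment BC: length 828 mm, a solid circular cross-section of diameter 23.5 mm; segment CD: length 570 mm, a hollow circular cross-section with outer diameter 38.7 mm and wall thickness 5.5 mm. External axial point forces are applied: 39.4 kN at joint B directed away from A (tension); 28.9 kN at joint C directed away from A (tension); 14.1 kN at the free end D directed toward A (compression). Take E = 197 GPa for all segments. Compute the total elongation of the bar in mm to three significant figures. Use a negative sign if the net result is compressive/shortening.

Internal axial forces (sectioning from the free end, tension +): N_CD = -14.1 kN, N_BC = 14.8 kN, N_AB = 54.2 kN.
A_AB = 167.4 mm².
A_BC = 433.7 mm².
A_CD = 573.7 mm².
δ_AB = 54200·719/(167.4·197000) = 1.182 mm
δ_BC = 14800·828/(433.7·197000) = 0.1434 mm
δ_CD = -14100·570/(573.7·197000) = -0.07112 mm
δ = Σδ_i = 1.254 mm.

1.25 mm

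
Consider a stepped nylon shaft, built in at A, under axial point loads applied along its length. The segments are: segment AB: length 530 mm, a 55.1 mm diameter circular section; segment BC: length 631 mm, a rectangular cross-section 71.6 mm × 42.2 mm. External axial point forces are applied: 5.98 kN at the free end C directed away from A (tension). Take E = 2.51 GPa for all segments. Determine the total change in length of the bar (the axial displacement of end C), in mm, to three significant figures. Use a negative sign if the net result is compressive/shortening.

Internal axial forces (sectioning from the free end, tension +): N_BC = 5.98 kN, N_AB = 5.98 kN.
A_AB = 2384 mm².
A_BC = 3022 mm².
δ_AB = 5980·530/(2384·2510) = 0.5296 mm
δ_BC = 5980·631/(3022·2510) = 0.4975 mm
δ = Σδ_i = 1.027 mm.

1.03 mm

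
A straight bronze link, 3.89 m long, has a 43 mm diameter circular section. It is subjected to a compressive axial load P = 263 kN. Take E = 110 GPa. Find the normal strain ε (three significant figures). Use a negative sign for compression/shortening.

-0.00165

A = 1452 mm².
σ = N/A = -181.1 MPa; ε = σ/E = -181.1/110000 = -1.646e-03.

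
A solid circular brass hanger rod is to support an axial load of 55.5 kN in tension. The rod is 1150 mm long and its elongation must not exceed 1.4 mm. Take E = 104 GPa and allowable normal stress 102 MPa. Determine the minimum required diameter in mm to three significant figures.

26.3 mm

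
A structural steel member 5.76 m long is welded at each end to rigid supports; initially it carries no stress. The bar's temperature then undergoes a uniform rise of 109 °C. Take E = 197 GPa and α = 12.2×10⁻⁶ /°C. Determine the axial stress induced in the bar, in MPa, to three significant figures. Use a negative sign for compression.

-262 MPa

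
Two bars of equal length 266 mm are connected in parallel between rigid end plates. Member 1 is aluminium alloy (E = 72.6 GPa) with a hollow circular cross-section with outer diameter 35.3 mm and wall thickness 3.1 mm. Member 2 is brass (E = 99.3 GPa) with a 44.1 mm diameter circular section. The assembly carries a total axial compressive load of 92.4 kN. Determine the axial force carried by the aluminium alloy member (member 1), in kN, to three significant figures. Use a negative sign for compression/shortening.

A_1 = 313.6 mm².
A_2 = 1527 mm².
Equal strain + equilibrium ⇒ each member carries load in proportion to AE: A₁E₁ = 22770000 N, A₂E₂ = 151700000 N, ΣAE = 174400000 N.
F₁ = P·A₁E₁/ΣAE = -92400·22770000/174400000 = -12060 N.

-12.1 kN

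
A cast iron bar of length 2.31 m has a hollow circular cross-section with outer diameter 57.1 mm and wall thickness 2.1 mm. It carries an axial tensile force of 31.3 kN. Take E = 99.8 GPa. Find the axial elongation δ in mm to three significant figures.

2.00 mm

A = 362.9 mm².
δ_mech = NL/(AE) = 31300·2310/(362.9·99800) = 1.997 mm.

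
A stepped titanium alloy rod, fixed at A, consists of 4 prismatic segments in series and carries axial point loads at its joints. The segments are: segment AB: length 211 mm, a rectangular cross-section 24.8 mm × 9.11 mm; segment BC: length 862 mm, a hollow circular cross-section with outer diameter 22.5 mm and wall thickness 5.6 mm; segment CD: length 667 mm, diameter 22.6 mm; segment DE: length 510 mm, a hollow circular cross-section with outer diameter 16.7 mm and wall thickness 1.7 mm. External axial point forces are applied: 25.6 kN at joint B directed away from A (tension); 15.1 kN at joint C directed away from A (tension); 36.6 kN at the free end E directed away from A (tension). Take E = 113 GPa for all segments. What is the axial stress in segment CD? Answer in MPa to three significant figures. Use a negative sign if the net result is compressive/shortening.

Internal axial forces (sectioning from the free end, tension +): N_DE = 36.6 kN, N_CD = 36.6 kN, N_BC = 51.7 kN, N_AB = 77.3 kN.
A_CD = 401.1 mm².
σ_CD = N_CD/A_CD = 36600/401.1 = 91.24 MPa.

91.2 MPa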